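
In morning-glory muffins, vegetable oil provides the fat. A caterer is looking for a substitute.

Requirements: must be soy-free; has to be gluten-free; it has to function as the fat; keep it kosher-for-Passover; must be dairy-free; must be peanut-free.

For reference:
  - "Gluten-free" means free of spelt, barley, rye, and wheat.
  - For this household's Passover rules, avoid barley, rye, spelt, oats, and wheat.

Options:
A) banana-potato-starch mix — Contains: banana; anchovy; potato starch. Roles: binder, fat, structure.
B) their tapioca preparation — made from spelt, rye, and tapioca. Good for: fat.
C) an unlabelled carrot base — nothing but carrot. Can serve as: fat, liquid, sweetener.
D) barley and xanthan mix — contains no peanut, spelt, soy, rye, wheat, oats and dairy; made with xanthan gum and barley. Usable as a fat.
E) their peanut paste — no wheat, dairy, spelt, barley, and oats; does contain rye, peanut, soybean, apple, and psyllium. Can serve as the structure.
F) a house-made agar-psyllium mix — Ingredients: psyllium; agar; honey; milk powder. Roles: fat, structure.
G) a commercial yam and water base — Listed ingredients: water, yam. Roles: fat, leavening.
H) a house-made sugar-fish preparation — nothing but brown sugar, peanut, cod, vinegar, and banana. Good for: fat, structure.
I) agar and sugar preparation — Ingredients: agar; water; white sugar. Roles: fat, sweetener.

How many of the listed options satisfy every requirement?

A: only anchovy, potato starch and banana; none excluded — keep
B: has rye, so not gluten-free; has rye, so not kosher-for-Passover — no
C: no soy, gluten-free — valid
D: has barley, so not gluten-free; has barley, so not kosher-for-Passover — out
E: not usable as a fat; has rye, so not gluten-free (and 3 more) — no
F: has milk powder, so not dairy-free — no
G: only yam and water; none excluded — keep
H: has peanut, so not peanut-free — out
I: works as a fat, no dairy, gluten-free — OK

4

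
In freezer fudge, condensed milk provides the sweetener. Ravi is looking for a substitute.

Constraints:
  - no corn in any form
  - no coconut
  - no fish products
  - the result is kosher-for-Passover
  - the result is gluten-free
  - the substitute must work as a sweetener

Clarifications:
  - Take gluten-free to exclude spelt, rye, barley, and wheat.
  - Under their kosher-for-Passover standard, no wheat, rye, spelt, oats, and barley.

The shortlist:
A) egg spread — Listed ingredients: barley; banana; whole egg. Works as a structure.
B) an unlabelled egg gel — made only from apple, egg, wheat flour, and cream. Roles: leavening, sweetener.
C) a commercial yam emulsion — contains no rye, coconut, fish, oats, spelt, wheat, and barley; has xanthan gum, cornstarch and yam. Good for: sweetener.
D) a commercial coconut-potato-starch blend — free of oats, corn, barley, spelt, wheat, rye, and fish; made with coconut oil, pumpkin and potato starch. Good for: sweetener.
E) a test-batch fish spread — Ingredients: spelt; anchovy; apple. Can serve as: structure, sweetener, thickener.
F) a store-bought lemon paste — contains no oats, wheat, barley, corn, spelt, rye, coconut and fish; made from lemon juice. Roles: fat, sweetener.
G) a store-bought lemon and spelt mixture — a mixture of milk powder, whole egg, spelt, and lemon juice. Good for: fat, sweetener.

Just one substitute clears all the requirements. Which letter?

A: not usable as a sweetener; has barley, so not gluten-free (and 1 more) — reject
B: has wheat flour, so not gluten-free; has wheat flour, so not kosher-for-Passover — out
C: has cornstarch, so not corn-free — out
D: has coconut oil, so not coconut-free — out
E: has spelt, so not gluten-free; has spelt, so not kosher-for-Passover (and 1 more) — out
F: works as a sweetener, no coconut, no corn — keep
G: has spelt, so not gluten-free; has spelt, so not kosher-for-Passover — out

F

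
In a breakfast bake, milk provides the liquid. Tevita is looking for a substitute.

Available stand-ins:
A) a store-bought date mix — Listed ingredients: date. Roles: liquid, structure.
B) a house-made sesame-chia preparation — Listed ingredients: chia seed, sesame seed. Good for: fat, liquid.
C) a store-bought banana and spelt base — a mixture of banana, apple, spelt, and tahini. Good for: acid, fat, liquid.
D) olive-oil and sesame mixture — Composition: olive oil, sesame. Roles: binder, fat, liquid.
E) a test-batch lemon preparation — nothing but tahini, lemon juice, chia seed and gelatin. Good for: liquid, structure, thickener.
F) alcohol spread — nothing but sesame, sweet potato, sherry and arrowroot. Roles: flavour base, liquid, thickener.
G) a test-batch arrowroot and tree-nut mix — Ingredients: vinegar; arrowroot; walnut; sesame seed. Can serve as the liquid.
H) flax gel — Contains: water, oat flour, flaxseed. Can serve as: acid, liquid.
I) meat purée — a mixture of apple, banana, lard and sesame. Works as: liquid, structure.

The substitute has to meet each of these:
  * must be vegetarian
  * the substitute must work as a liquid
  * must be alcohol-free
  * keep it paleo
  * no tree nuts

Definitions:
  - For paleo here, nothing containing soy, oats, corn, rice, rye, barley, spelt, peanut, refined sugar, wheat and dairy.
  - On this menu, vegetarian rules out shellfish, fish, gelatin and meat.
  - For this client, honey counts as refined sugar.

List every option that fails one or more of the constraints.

A: only date; none excluded — valid
B: only sesame seed and chia seed; none excluded — keep
C: has spelt, so not paleo — out
D: no alcohol, vegetarian — valid
E: has gelatin, so not vegetarian — out
F: has sherry, so not alcohol-free — reject
G: has walnut, so not tree-nut-free — reject
H: has oat flour, so not paleo — reject
I: has lard, so not vegetarian — reject

C, E, F, G, H, I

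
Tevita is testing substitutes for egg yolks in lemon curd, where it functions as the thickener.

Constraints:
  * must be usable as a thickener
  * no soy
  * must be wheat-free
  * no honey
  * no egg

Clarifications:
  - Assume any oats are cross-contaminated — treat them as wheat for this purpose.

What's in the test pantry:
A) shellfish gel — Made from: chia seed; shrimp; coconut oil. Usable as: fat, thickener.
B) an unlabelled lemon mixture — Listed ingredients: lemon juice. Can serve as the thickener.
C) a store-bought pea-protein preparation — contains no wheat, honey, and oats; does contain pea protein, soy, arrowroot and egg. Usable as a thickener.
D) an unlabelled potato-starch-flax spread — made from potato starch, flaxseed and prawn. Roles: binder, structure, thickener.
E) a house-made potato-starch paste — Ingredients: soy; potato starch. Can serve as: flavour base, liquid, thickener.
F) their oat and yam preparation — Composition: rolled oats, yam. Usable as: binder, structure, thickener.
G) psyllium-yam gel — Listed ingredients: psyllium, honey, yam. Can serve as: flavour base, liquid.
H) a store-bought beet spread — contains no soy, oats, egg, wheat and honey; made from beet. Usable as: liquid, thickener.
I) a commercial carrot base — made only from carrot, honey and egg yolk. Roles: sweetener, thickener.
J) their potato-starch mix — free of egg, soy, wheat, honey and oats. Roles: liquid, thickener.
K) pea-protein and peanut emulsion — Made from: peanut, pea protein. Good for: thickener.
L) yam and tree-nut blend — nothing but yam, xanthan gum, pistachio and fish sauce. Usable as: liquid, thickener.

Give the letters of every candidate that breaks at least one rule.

C, E, F, G, I

A: no honey, wheat-free — keep
B: only lemon juice; none excluded — keep
C: has egg, so not egg-free; has soy, so not soy-free — no
D: only prawn, flaxseed, and potato starch; none excluded — OK
E: has soy, so not soy-free — reject
F: has rolled oats, so not wheat-free — out
G: not usable as a thickener; has honey, so not honey-free — out
H: all constraints satisfied — keep
I: has egg yolk, so not egg-free; has honey, so not honey-free — no
J: every rule checks out — OK
K: every rule checks out — keep
L: no soy, no honey — keep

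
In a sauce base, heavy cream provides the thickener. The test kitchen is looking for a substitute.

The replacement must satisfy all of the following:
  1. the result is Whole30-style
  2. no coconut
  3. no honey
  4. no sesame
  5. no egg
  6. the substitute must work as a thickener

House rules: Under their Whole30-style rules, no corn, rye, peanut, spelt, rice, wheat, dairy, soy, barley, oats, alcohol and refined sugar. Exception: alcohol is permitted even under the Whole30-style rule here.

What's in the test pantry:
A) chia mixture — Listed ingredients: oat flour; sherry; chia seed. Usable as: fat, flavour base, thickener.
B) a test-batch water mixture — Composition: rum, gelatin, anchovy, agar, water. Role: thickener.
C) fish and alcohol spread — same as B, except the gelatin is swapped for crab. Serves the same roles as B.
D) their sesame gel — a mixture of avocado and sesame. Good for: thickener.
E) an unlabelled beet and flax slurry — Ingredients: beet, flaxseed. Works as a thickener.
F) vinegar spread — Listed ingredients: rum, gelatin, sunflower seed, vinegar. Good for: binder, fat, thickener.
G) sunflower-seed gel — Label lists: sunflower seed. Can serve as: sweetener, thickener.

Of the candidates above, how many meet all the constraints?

5

A: has oat flour, so not Whole30-style — reject
B: alcohol is permitted under the Whole30-style carve-out; nothing else excluded — valid
C: alcohol is permitted under the Whole30-style carve-out; nothing else excluded — valid
D: has sesame, so not sesame-free — out
E: only flaxseed and beet; none excluded — keep
F: alcohol is permitted under the Whole30-style carve-out; nothing else excluded — keep
G: no honey, no sesame — keep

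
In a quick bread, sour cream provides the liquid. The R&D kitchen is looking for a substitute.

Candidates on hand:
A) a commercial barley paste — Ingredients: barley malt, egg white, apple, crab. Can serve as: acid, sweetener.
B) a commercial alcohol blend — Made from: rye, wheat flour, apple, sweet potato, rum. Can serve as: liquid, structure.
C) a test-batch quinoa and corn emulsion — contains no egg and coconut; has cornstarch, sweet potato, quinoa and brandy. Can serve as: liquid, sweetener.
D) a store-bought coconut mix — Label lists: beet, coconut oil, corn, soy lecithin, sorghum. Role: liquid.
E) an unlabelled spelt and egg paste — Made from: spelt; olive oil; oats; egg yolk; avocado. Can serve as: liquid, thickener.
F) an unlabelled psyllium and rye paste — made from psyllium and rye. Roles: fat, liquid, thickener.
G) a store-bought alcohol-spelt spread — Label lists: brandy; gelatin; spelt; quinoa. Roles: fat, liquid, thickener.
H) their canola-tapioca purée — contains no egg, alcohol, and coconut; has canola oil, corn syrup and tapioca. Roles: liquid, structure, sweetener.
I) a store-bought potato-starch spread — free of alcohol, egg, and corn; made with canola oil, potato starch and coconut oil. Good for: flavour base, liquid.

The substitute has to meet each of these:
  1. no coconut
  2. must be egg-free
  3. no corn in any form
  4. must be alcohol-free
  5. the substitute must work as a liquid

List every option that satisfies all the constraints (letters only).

F

A: not usable as a liquid; has egg white, so not egg-free — reject
B: has rum, so not alcohol-free — no
C: has brandy, so not alcohol-free; has cornstarch, so not corn-free — reject
D: has corn, so not corn-free; has coconut oil, so not coconut-free — reject
E: has egg yolk, so not egg-free — reject
F: only rye and psyllium; none excluded — OK
G: has brandy, so not alcohol-free — out
H: has corn syrup, so not corn-free — out
I: has coconut oil, so not coconut-free — reject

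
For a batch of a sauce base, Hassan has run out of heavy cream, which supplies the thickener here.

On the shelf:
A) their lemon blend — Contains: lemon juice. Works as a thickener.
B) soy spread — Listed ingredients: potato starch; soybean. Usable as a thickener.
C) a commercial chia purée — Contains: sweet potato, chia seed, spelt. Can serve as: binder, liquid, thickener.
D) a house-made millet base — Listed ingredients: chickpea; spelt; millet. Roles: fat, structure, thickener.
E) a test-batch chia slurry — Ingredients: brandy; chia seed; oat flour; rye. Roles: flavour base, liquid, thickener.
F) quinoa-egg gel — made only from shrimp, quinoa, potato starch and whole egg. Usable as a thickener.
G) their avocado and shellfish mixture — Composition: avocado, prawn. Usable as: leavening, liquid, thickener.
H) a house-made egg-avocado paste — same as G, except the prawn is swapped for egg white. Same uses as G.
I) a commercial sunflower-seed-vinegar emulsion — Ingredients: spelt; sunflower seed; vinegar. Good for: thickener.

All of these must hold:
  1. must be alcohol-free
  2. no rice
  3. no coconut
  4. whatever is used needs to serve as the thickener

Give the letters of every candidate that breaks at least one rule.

A: only lemon juice; none excluded — OK
B: only soybean and potato starch; none excluded — valid
C: no rice, no coconut — OK
D: only spelt, millet and chickpea; none excluded — keep
E: has brandy, so not alcohol-free — no
F: whole egg and shrimp etc. — none of it excluded — OK
G: every rule checks out — valid
H: no alcohol, no rice — keep
I: every rule checks out — OK

E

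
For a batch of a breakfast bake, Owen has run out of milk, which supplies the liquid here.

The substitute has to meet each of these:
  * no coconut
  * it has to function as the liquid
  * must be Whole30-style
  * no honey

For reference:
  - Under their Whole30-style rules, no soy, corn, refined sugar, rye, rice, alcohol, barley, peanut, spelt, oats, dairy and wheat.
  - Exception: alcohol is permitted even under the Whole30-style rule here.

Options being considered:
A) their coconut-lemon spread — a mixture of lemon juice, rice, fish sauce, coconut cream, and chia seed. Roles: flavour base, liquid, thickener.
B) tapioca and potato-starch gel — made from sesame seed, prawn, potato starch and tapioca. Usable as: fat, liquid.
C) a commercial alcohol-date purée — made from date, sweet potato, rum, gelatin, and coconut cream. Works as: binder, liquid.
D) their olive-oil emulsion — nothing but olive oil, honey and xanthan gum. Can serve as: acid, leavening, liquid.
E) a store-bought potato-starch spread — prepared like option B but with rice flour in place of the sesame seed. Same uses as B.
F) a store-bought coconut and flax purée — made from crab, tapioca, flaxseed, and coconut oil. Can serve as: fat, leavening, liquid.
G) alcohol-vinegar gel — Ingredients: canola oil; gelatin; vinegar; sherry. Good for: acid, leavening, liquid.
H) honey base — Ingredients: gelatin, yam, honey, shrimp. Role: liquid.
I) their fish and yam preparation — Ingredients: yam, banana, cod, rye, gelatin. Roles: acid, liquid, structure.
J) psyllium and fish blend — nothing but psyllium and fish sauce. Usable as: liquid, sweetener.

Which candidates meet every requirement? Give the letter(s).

A: has rice, so not Whole30-style; has coconut cream, so not coconut-free — no
B: nothing on the exclusion list — OK
C: has coconut cream, so not coconut-free — out
D: has honey, so not honey-free — no
E: has rice flour, so not Whole30-style — reject
F: has coconut oil, so not coconut-free — reject
G: alcohol is permitted under the Whole30-style carve-out; nothing else excluded — OK
H: has honey, so not honey-free — out
I: has rye, so not Whole30-style — reject
J: only fish sauce and psyllium; none excluded — valid

B, G, J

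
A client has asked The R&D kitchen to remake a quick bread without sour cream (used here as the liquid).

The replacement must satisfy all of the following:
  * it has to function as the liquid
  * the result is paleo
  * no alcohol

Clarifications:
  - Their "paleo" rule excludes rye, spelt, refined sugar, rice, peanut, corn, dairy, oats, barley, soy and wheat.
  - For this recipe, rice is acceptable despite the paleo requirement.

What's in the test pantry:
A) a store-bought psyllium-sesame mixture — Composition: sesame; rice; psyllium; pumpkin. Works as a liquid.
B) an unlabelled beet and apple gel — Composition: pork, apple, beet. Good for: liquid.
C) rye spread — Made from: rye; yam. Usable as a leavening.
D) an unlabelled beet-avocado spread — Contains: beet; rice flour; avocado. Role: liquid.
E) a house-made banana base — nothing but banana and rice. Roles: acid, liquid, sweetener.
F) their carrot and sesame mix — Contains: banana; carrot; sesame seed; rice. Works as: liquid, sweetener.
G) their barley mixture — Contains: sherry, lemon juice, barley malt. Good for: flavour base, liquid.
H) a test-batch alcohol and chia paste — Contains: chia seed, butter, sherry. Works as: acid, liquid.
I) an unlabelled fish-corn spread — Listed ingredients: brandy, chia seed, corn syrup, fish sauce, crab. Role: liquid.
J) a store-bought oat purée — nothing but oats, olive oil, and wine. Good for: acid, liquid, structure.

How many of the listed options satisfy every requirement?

A: rice is permitted under the paleo carve-out; nothing else excluded — OK
B: works as a liquid, no alcohol, paleo — valid
C: not usable as a liquid; has rye, so not paleo — no
D: rice is permitted under the paleo carve-out; nothing else excluded — keep
E: rice is permitted under the paleo carve-out; nothing else excluded — OK
F: rice is permitted under the paleo carve-out; nothing else excluded — OK
G: has barley malt, so not paleo; has sherry, so not alcohol-free — out
H: has butter, so not paleo; has sherry, so not alcohol-free — reject
I: has corn syrup, so not paleo; has brandy, so not alcohol-free — out
J: has oats, so not paleo; has wine, so not alcohol-free — out

5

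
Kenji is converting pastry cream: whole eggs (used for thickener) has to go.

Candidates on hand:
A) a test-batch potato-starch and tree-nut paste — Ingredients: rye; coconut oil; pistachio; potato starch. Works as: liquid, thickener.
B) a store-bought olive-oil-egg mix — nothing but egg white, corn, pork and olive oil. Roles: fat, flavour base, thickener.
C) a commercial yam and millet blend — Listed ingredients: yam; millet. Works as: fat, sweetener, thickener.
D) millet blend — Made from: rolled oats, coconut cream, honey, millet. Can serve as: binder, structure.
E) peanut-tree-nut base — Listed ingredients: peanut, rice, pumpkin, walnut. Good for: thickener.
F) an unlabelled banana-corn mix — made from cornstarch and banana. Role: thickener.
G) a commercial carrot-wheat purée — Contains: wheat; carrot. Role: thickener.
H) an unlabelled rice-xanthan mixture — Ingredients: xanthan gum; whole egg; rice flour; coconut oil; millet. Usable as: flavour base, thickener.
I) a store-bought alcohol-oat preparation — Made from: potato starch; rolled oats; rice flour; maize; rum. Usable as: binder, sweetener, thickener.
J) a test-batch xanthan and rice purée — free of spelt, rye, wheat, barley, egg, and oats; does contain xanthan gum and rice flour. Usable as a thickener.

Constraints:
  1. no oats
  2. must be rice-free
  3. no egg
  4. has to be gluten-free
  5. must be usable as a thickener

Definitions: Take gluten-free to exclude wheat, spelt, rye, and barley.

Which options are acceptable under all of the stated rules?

A: has rye, so not gluten-free — no
B: has egg white, so not egg-free — no
C: all constraints satisfied — OK
D: not usable as a thickener; has rolled oats, so not oat-free — no
E: has rice, so not rice-free — out
F: only cornstarch and banana; none excluded — OK
G: has wheat, so not gluten-free — no
H: has whole egg, so not egg-free; has rice flour, so not rice-free — reject
I: has rolled oats, so not oat-free; has rice flour, so not rice-free — no
J: has rice flour, so not rice-free — reject

C, F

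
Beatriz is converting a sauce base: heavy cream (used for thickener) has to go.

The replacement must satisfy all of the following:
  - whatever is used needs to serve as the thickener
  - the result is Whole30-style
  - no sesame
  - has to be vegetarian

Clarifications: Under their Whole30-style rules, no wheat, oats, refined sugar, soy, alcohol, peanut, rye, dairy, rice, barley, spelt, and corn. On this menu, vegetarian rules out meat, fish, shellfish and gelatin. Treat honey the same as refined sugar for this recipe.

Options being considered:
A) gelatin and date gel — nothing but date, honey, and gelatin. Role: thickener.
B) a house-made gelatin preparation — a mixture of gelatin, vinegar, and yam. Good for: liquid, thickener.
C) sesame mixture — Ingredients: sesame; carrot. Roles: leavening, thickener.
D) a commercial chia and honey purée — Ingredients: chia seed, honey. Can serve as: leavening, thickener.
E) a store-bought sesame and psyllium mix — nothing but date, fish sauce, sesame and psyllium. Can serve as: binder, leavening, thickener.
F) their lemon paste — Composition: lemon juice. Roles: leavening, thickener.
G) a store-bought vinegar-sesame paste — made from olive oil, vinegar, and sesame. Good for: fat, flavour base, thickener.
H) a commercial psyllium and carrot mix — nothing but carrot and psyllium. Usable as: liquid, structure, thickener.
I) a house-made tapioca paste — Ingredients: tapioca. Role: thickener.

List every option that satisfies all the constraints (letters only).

A: has honey, so not Whole30-style; has gelatin, so not vegetarian — no
B: has gelatin, so not vegetarian — no
C: has sesame, so not sesame-free — out
D: has honey, so not Whole30-style — reject
E: has fish sauce, so not vegetarian; has sesame, so not sesame-free — no
F: only lemon juice; none excluded — OK
G: has sesame, so not sesame-free — reject
H: only carrot and psyllium; none excluded — valid
I: nothing on the exclusion list — OK

F, H, I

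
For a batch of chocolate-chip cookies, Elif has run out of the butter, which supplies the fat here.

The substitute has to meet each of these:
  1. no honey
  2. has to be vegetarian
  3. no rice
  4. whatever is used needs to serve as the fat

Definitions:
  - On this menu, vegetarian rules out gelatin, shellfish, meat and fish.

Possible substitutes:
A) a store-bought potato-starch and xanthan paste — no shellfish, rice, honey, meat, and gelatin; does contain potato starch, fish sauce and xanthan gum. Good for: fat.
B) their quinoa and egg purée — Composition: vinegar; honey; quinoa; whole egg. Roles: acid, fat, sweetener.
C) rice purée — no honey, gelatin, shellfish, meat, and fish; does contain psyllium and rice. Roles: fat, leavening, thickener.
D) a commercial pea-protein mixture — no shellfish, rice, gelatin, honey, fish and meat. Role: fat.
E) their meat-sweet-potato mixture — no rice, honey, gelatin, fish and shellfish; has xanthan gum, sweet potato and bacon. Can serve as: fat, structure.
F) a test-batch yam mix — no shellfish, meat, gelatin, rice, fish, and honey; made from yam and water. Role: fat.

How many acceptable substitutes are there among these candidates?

A: has fish sauce, so not vegetarian — no
B: has honey, so not honey-free — reject
C: has rice, so not rice-free — reject
D: no honey, vegetarian — keep
E: has bacon, so not vegetarian — out
F: works as a fat, vegetarian, no rice — keep

2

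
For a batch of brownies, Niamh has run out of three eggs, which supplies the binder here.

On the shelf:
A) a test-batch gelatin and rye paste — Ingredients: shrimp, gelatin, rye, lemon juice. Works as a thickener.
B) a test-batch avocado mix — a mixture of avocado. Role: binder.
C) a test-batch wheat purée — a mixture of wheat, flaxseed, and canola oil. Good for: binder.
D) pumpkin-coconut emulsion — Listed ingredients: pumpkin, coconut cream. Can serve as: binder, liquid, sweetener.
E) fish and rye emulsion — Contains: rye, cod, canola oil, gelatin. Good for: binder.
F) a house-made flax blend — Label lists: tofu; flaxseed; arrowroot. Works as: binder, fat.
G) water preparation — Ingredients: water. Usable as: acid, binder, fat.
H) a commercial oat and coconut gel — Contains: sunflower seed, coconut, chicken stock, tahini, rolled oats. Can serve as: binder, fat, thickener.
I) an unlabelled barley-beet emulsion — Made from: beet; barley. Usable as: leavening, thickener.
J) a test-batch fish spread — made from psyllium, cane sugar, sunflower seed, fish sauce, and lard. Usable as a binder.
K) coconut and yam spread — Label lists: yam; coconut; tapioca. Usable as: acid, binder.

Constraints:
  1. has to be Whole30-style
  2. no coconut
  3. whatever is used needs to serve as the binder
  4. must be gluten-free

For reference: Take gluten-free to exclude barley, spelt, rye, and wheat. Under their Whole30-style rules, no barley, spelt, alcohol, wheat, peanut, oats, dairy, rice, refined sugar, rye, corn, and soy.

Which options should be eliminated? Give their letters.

A: not usable as a binder; has rye, so not gluten-free (and 1 more) — reject
B: only avocado; none excluded — valid
C: has wheat, so not gluten-free; has wheat, so not Whole30-style — out
D: has coconut cream, so not coconut-free — no
E: has rye, so not gluten-free; has rye, so not Whole30-style — out
F: has tofu, so not Whole30-style — no
G: every rule checks out — keep
H: has rolled oats, so not Whole30-style; has coconut, so not coconut-free — no
I: not usable as a binder; has barley, so not gluten-free (and 1 more) — reject
J: has cane sugar, so not Whole30-style — no
K: has coconut, so not coconut-free — no

A, C, D, E, F, H, I, J, K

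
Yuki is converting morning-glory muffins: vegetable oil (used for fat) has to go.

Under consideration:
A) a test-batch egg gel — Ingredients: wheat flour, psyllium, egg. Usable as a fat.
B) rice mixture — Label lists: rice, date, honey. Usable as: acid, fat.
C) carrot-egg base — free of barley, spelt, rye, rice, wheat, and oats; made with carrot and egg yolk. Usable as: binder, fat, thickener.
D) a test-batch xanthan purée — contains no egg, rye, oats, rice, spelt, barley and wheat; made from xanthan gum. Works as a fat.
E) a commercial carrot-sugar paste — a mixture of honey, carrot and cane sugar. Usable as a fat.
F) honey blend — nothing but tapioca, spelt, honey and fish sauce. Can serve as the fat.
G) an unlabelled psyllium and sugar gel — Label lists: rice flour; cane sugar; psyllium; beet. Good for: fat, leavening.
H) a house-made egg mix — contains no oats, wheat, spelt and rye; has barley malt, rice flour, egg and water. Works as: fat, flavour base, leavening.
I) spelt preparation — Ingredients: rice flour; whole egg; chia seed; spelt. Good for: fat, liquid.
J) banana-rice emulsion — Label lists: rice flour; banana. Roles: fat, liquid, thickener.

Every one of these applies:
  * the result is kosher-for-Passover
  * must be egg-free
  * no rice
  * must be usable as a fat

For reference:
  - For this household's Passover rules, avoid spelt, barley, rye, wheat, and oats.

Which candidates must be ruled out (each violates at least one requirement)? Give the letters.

A: has wheat flour, so not kosher-for-Passover; has egg, so not egg-free — out
B: has rice, so not rice-free — reject
C: has egg yolk, so not egg-free — out
D: no egg, no rice — valid
E: all constraints satisfied — OK
F: has spelt, so not kosher-for-Passover — no
G: has rice flour, so not rice-free — reject
H: has barley malt, so not kosher-for-Passover; has rice flour, so not rice-free (and 1 more) — reject
I: has spelt, so not kosher-for-Passover; has rice flour, so not rice-free (and 1 more) — out
J: has rice flour, so not rice-free — reject

A, B, C, F, G, H, I, J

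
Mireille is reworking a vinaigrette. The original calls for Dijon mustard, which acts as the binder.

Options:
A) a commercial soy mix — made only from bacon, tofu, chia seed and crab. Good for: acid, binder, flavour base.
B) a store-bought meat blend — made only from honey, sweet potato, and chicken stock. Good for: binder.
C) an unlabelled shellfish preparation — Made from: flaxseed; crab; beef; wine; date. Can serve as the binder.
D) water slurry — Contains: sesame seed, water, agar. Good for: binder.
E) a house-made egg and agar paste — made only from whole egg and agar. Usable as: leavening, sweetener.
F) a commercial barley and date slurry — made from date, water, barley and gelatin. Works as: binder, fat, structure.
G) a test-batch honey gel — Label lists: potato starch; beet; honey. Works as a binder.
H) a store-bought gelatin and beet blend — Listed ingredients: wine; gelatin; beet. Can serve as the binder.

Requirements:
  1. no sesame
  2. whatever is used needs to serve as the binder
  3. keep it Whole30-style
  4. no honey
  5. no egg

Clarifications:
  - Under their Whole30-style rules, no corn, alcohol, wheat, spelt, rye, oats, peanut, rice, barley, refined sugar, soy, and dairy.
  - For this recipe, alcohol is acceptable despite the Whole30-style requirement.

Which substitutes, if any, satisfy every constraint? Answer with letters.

C, H

A: has tofu, so not Whole30-style — no
B: has honey, so not honey-free — reject
C: alcohol is permitted under the Whole30-style carve-out; nothing else excluded — keep
D: has sesame seed, so not sesame-free — out
E: not usable as a binder; has whole egg, so not egg-free — no
F: has barley, so not Whole30-style — no
G: has honey, so not honey-free — out
H: alcohol is permitted under the Whole30-style carve-out; nothing else excluded — OK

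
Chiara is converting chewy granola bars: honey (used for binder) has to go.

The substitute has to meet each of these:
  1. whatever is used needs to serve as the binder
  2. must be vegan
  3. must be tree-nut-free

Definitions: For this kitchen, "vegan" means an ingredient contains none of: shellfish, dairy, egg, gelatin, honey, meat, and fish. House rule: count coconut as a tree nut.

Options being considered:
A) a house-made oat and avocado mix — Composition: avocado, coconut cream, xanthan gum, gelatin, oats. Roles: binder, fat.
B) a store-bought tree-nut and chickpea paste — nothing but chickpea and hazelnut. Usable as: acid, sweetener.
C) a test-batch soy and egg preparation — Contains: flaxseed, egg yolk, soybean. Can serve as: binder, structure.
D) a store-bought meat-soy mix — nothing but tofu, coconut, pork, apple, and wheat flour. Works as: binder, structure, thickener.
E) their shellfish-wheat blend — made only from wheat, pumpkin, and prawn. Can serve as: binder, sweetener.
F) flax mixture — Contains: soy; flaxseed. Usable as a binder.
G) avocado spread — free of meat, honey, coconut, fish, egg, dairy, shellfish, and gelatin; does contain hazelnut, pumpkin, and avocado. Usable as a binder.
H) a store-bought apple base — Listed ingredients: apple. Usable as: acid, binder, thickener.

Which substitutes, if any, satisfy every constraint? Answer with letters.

F, H

A: has gelatin, so not vegan; has coconut cream, so not tree-nut-free — out
B: not usable as a binder; has hazelnut, so not tree-nut-free — reject
C: has egg yolk, so not vegan — reject
D: has pork, so not vegan; has coconut, so not tree-nut-free — out
E: has prawn, so not vegan — out
F: only soy and flaxseed; none excluded — keep
G: has hazelnut, so not tree-nut-free — out
H: tree-nut-free, vegan — keep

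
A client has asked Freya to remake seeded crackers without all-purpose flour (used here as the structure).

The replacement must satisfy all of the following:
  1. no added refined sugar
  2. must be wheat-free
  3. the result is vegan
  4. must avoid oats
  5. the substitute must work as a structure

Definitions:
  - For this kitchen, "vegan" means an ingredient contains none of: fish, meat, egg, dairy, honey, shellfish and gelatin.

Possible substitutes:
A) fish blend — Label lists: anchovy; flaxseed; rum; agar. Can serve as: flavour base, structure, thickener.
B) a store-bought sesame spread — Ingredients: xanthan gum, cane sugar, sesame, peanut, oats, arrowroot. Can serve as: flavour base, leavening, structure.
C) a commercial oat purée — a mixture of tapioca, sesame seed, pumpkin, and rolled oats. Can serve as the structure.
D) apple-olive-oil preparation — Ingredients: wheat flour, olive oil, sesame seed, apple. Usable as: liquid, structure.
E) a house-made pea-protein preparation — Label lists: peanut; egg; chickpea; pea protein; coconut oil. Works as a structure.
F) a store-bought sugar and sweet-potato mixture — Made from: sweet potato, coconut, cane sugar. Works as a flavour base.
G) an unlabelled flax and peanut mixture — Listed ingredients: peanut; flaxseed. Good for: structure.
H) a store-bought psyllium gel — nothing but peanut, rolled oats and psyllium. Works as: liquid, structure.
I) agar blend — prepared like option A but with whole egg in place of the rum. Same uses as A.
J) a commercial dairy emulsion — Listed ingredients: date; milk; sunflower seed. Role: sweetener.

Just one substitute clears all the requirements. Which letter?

G

A: has anchovy, so not vegan — no
B: has cane sugar, so not no-added-sugar; has oats, so not oat-free — out
C: has rolled oats, so not oat-free — no
D: has wheat flour, so not wheat-free — out
E: has egg, so not vegan — out
F: not usable as a structure; has cane sugar, so not no-added-sugar — no
G: only peanut and flaxseed; none excluded — valid
H: has rolled oats, so not oat-free — out
I: has whole egg, so not vegan — no
J: not usable as a structure; has milk, so not vegan — reject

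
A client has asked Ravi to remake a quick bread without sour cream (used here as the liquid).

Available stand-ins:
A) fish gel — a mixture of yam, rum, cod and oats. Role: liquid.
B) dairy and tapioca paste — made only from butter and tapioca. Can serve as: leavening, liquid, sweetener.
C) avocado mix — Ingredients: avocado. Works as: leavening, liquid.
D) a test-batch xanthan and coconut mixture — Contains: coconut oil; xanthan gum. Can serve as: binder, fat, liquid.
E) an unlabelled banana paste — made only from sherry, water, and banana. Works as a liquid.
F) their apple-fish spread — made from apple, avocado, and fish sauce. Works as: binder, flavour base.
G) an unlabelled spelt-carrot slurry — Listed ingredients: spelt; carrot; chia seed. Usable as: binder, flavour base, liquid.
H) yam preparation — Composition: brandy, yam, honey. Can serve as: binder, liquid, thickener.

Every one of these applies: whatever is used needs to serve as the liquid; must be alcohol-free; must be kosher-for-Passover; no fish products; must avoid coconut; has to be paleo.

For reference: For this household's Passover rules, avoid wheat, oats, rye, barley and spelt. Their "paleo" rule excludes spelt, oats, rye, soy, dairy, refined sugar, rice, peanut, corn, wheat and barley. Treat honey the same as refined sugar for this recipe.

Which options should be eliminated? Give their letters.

A, B, D, E, F, G, H

A: has oats, so not kosher-for-Passover; has oats, so not paleo (and 2 more) — no
B: has butter, so not paleo — reject
C: works as a liquid, paleo, kosher-for-Passover — keep
D: has coconut oil, so not coconut-free — no
E: has sherry, so not alcohol-free — no
F: not usable as a liquid; has fish sauce, so not fish-free — out
G: has spelt, so not kosher-for-Passover; has spelt, so not paleo — out
H: has honey, so not paleo; has brandy, so not alcohol-free — no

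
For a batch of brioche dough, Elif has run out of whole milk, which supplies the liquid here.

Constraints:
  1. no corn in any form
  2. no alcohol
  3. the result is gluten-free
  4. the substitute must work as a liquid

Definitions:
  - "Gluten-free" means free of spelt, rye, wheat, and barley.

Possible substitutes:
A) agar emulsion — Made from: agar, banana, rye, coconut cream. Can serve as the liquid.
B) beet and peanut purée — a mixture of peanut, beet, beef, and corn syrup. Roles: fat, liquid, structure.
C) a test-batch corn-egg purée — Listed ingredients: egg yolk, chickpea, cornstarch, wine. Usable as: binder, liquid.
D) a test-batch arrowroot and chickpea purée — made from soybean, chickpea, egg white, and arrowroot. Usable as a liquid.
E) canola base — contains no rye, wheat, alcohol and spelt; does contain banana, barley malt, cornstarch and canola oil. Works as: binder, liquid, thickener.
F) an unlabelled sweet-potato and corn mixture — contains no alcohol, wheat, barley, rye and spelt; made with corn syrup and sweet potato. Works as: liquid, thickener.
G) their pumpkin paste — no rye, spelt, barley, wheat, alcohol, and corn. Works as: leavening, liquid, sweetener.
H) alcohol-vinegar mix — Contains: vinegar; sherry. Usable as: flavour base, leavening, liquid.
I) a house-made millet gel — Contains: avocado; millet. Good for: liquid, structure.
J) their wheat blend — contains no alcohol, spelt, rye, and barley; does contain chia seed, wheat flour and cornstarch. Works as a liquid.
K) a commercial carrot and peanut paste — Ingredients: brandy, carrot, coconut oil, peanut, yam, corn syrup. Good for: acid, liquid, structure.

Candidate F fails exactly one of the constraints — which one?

corn-free

usable as a liquid: satisfied
gluten-free: satisfied
corn-free: has corn syrup — fails
alcohol-free: satisfied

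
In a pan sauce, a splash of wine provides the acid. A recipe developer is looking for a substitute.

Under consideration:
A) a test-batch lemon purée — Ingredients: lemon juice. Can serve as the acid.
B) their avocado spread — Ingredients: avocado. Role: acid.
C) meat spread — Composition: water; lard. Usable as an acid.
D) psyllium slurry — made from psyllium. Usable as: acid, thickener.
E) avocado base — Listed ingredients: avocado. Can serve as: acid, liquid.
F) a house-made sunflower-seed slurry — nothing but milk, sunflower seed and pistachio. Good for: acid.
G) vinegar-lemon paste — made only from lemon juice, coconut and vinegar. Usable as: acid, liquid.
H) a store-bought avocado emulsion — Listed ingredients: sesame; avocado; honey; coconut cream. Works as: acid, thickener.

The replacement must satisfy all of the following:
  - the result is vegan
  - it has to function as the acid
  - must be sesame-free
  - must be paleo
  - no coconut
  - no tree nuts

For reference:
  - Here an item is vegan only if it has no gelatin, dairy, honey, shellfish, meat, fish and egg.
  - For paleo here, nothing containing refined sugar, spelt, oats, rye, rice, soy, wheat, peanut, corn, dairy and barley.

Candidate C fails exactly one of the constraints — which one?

usable as an acid: satisfied
vegan: has lard — fails
paleo: satisfied
coconut-free: satisfied
sesame-free: satisfied
tree-nut-free: satisfied

vegan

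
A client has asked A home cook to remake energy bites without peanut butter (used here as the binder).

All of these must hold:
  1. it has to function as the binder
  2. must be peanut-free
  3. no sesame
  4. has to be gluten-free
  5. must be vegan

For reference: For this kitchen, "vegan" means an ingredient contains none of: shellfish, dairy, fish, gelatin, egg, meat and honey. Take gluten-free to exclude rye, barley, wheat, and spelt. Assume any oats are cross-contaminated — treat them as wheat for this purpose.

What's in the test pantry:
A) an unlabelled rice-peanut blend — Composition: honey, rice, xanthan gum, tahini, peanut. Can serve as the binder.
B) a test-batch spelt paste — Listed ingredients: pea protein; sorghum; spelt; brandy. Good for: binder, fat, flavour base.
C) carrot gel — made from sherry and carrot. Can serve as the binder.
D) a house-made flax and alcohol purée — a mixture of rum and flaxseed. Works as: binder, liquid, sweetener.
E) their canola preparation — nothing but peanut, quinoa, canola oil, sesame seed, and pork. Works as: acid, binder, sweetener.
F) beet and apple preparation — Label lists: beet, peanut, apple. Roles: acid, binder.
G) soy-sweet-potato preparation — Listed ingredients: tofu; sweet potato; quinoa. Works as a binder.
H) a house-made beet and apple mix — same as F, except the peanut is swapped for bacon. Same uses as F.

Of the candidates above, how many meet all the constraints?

3

A: has honey, so not vegan; has tahini, so not sesame-free (and 1 more) — no
B: has spelt, so not gluten-free — out
C: only sherry and carrot; none excluded — keep
D: every rule checks out — valid
E: has pork, so not vegan; has sesame seed, so not sesame-free (and 1 more) — reject
F: has peanut, so not peanut-free — out
G: nothing on the exclusion list — OK
H: has bacon, so not vegan — reject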